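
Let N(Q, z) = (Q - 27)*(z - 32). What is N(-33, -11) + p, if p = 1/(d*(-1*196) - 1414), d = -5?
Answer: 1119719/434 ≈ 2580.0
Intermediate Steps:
p = -1/434 (p = 1/(-(-5)*196 - 1414) = 1/(-5*(-196) - 1414) = 1/(980 - 1414) = 1/(-434) = -1/434 ≈ -0.0023041)
N(Q, z) = (-32 + z)*(-27 + Q) (N(Q, z) = (-27 + Q)*(-32 + z) = (-32 + z)*(-27 + Q))
N(-33, -11) + p = (864 - 32*(-33) - 27*(-11) - 33*(-11)) - 1/434 = (864 + 1056 + 297 + 363) - 1/434 = 2580 - 1/434 = 1119719/434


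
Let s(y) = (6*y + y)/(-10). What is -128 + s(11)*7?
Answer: -1819/10 ≈ -181.90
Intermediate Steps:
s(y) = -7*y/10 (s(y) = (7*y)*(-⅒) = -7*y/10)
-128 + s(11)*7 = -128 - 7/10*11*7 = -128 - 77/10*7 = -128 - 539/10 = -1819/10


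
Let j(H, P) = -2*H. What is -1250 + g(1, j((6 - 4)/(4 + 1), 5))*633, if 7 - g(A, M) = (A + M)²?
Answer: 78892/25 ≈ 3155.7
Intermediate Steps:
g(A, M) = 7 - (A + M)²
-1250 + g(1, j((6 - 4)/(4 + 1), 5))*633 = -1250 + (7 - (1 - 2*(6 - 4)/(4 + 1))²)*633 = -1250 + (7 - (1 - 4/5)²)*633 = -1250 + (7 - (1 - 2*⅖)²)*633 = -1250 + (7 - (1 - ⅘)²)*633 = -1250 + (7 - (⅕)²)*633 = -1250 + (7 - 1*1/25)*633 = -1250 + (7 - 1/25)*633 = -1250 + (174/25)*633 = -1250 + 110142/25 = 78892/25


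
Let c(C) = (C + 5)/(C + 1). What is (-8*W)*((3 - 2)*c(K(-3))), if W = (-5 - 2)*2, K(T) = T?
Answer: -112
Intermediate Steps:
c(C) = (5 + C)/(1 + C)
W = -14 (W = -7*2 = -14)
(-8*W)*((3 - 2)*c(K(-3))) = (-8*(-14))*((3 - 2)*((5 - 3)/(1 - 3))) = 112*(1*(2/(-2))) = 112*(1*(-1/2*2)) = 112*(1*(-1)) = 112*(-1) = -112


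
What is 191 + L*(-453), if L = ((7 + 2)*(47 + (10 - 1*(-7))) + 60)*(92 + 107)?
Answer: -57333301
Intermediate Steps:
L = 126564 (L = (9*(47 + (10 + 7)) + 60)*199 = (9*(47 + 17) + 60)*199 = (9*64 + 60)*199 = (576 + 60)*199 = 636*199 = 126564)
191 + L*(-453) = 191 + 126564*(-453) = 191 - 57333492 = -57333301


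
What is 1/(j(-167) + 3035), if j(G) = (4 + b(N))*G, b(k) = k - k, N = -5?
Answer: 1/2367 ≈ 0.00042248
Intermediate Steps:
b(k) = 0
j(G) = 4*G (j(G) = (4 + 0)*G = 4*G)
1/(j(-167) + 3035) = 1/(4*(-167) + 3035) = 1/(-668 + 3035) = 1/2367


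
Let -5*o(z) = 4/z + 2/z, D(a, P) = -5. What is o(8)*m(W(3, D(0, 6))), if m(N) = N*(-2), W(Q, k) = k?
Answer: -3/2 ≈ -1.5000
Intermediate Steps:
o(z) = -6/(5*z) (o(z) = -(4/z + 2/z)/5 = -6/(5*z))
m(N) = -2*N
o(8)*m(W(3, D(0, 6))) = (-6/5/8)*(-2*(-5)) = -6/5*⅛*10 = -3/20*10 = -3/2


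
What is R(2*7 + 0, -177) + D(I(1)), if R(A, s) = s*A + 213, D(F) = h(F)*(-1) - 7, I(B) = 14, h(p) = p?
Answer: -2286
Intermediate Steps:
D(F) = -7 - F (D(F) = F*(-1) - 7 = -F - 7 = -7 - F)
R(A, s) = 213 + A*s (R(A, s) = A*s + 213 = 213 + A*s)
R(2*7 + 0, -177) + D(I(1)) = (213 + (2*7 + 0)*(-177)) + (-7 - 1*14) = (213 + (14 + 0)*(-177)) + (-7 - 14) = (213 + 14*(-177)) - 21 = (213 - 2478) - 21 = -2265 - 21 = -2286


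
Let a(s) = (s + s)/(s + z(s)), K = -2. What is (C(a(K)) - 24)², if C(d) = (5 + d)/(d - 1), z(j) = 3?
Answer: 14641/25 ≈ 585.64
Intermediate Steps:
a(s) = 2*s/(3 + s) (a(s) = (s + s)/(s + 3) = (2*s)/(3 + s) = 2*s/(3 + s))
C(d) = (5 + d)/(-1 + d)
(C(a(K)) - 24)² = ((5 + 2*(-2)/(3 - 2))/(-1 + 2*(-2)/(3 - 2)) - 24)² = ((5 + 2*(-2)/1)/(-1 + 2*(-2)/1) - 24)² = ((5 + 2*(-2)*1)/(-1 + 2*(-2)*1) - 24)² = ((5 - 4)/(-1 - 4) - 24)² = (1/(-5) - 24)² = (-⅕*1 - 24)² = (-⅕ - 24)² = (-121/5)² = 14641/25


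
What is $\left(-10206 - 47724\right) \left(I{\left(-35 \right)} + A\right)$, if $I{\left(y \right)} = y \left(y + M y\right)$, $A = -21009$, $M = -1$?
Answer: $1217051370$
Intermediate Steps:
$I{\left(y \right)} = 0$ ($I{\left(y \right)} = y \left(y - y\right) = y 0 = 0$)
$\left(-10206 - 47724\right) \left(I{\left(-35 \right)} + A\right) = \left(-10206 - 47724\right) \left(0 - 21009\right) = \left(-57930\right) \left(-21009\right) = 1217051370$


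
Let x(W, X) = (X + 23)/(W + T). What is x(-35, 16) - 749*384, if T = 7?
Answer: -8053287/28 ≈ -2.8762e+5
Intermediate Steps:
x(W, X) = (23 + X)/(7 + W) (x(W, X) = (X + 23)/(W + 7) = (23 + X)/(7 + W))
x(-35, 16) - 749*384 = (23 + 16)/(7 - 35) - 749*384 = 39/(-28) - 287616 = -1/28*39 - 287616 = -39/28 - 287616 = -8053287/28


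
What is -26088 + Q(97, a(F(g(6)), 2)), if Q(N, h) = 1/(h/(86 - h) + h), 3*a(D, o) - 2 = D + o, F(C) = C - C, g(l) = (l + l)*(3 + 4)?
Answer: -13408851/514 ≈ -26087.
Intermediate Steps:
g(l) = 14*l (g(l) = (2*l)*7 = 14*l)
F(C) = 0
a(D, o) = ⅔ + D/3 + o/3 (a(D, o) = ⅔ + (D + o)/3 = ⅔ + (D/3 + o/3) = ⅔ + D/3 + o/3)
Q(N, h) = 1/(h + h/(86 - h))
-26088 + Q(97, a(F(g(6)), 2)) = -26088 + (-86 + (⅔ + (⅓)*0 + (⅓)*2))/((⅔ + (⅓)*0 + (⅓)*2)*(-87 + (⅔ + (⅓)*0 + (⅓)*2))) = -26088 + (-86 + (⅔ + 0 + ⅔))/((⅔ + 0 + ⅔)*(-87 + (⅔ + 0 + ⅔))) = -26088 + (-86 + 4/3)/((4/3)*(-87 + 4/3)) = -26088 + (¾)*(-254/3)/(-257/3) = -26088 + (¾)*(-3/257)*(-254/3) = -26088 + 381/514 = -13408851/514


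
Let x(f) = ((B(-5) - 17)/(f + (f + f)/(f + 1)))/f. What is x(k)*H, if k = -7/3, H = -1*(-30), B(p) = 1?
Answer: 8640/49 ≈ 176.33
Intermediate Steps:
H = 30
k = -7/3 (k = -7*⅓ = -7/3 ≈ -2.3333)
x(f) = -16/(f*(f + 2*f/(1 + f))) (x(f) = ((1 - 17)/(f + (f + f)/(f + 1)))/f = (-16/(f + (2*f)/(1 + f)))/f = (-16/(f + 2*f/(1 + f)))/f = -16/(f*(f + 2*f/(1 + f))))
x(k)*H = (16*(-1 - 1*(-7/3))/((-7/3)²*(3 - 7/3)))*30 = (16*(9/49)*(-1 + 7/3)/(⅔))*30 = (16*(9/49)*(3/2)*(4/3))*30 = (288/49)*30 = 8640/49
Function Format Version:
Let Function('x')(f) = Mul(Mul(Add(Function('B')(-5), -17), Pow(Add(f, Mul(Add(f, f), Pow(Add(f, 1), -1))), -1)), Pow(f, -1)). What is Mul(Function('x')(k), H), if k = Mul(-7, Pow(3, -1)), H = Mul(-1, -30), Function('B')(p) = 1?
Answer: Rational(8640, 49) ≈ 176.33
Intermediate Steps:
H = 30
k = Rational(-7, 3) (k = Mul(-7, Rational(1, 3)) = Rational(-7, 3) ≈ -2.3333)
Function('x')(f) = Mul(-16, Pow(f, -1), Pow(Add(f, Mul(2, f, Pow(Add(1, f), -1))), -1)) (Function('x')(f) = Mul(Mul(Add(1, -17), Pow(Add(f, Mul(Add(f, f), Pow(Add(f, 1), -1))), -1)), Pow(f, -1)) = Mul(Mul(-16, Pow(Add(f, Mul(Mul(2, f), Pow(Add(1, f), -1))), -1)), Pow(f, -1)) = Mul(Mul(-16, Pow(Add(f, Mul(2, f, Pow(Add(1, f), -1))), -1)), Pow(f, -1)) = Mul(-16, Pow(f, -1), Pow(Add(f, Mul(2, f, Pow(Add(1, f), -1))), -1)))
Mul(Function('x')(k), H) = Mul(Mul(16, Pow(Rational(-7, 3), -2), Pow(Add(3, Rational(-7, 3)), -1), Add(-1, Mul(-1, Rational(-7, 3)))), 30) = Mul(Mul(16, Rational(9, 49), Pow(Rational(2, 3), -1), Add(-1, Rational(7, 3))), 30) = Mul(Mul(16, Rational(9, 49), Rational(3, 2), Rational(4, 3)), 30) = Mul(Rational(288, 49), 30) = Rational(8640, 49)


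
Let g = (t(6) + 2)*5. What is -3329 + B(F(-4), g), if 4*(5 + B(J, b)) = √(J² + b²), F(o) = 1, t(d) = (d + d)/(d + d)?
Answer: -3334 + √226/4 ≈ -3330.2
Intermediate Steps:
t(d) = 1 (t(d) = (2*d)/((2*d)) = (2*d)*(1/(2*d)) = 1)
g = 15 (g = (1 + 2)*5 = 3*5 = 15)
B(J, b) = -5 + √(J² + b²)/4
-3329 + B(F(-4), g) = -3329 + (-5 + √(1² + 15²)/4) = -3329 + (-5 + √(1 + 225)/4) = -3329 + (-5 + √226/4) = -3334 + √226/4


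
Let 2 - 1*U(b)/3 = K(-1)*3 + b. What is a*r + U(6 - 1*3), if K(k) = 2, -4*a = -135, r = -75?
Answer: -10209/4 ≈ -2552.3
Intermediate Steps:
a = 135/4 (a = -¼*(-135) = 135/4 ≈ 33.750)
U(b) = -12 - 3*b (U(b) = 6 - 3*(2*3 + b) = 6 - 3*(6 + b) = 6 + (-18 - 3*b) = -12 - 3*b)
a*r + U(6 - 1*3) = (135/4)*(-75) + (-12 - 3*(6 - 1*3)) = -10125/4 + (-12 - 3*(6 - 3)) = -10125/4 + (-12 - 3*3) = -10125/4 + (-12 - 9) = -10125/4 - 21 = -10209/4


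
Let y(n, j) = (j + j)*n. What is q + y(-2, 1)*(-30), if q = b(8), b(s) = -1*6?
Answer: 114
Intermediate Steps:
y(n, j) = 2*j*n (y(n, j) = (2*j)*n = 2*j*n)
b(s) = -6
q = -6
q + y(-2, 1)*(-30) = -6 + (2*1*(-2))*(-30) = -6 - 4*(-30) = -6 + 120 = 114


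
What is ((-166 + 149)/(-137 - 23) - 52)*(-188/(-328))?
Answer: -390241/13120 ≈ -29.744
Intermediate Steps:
((-166 + 149)/(-137 - 23) - 52)*(-188/(-328)) = (-17/(-160) - 52)*(-188*(-1/328)) = (-17*(-1/160) - 52)*(47/82) = (17/160 - 52)*(47/82) = -8303/160*47/82 = -390241/13120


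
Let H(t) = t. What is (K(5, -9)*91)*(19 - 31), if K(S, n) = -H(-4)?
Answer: -4368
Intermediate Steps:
K(S, n) = 4 (K(S, n) = -1*(-4) = 4)
(K(5, -9)*91)*(19 - 31) = (4*91)*(19 - 31) = 364*(-12) = -4368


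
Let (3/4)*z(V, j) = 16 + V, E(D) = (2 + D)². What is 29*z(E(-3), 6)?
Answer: 1972/3 ≈ 657.33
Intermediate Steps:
z(V, j) = 64/3 + 4*V/3 (z(V, j) = 4*(16 + V)/3 = 64/3 + 4*V/3)
29*z(E(-3), 6) = 29*(64/3 + 4*(2 - 3)²/3) = 29*(64/3 + (4/3)*(-1)²) = 29*(64/3 + (4/3)*1) = 29*(64/3 + 4/3) = 29*(68/3) = 1972/3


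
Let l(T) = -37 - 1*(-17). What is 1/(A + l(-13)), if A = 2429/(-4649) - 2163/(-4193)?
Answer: -2784751/55713450 ≈ -0.049983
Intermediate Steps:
l(T) = -20 (l(T) = -37 + 17 = -20)
A = -18430/2784751 (A = 2429*(-1/4649) - 2163*(-1/4193) = -2429/4649 + 309/599 = -18430/2784751 ≈ -0.0066182)
1/(A + l(-13)) = 1/(-18430/2784751 - 20) = 1/(-55713450/2784751) = -2784751/55713450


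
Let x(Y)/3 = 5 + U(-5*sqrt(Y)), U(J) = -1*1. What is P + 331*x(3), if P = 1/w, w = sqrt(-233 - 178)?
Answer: 3972 - I*sqrt(411)/411 ≈ 3972.0 - 0.049326*I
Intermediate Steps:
w = I*sqrt(411) (w = sqrt(-411) = I*sqrt(411) ≈ 20.273*I)
U(J) = -1
P = -I*sqrt(411)/411 (P = 1/(I*sqrt(411)) = -I*sqrt(411)/411 ≈ -0.049326*I)
x(Y) = 12 (x(Y) = 3*(5 - 1) = 3*4 = 12)
P + 331*x(3) = -I*sqrt(411)/411 + 331*12 = -I*sqrt(411)/411 + 3972 = 3972 - I*sqrt(411)/411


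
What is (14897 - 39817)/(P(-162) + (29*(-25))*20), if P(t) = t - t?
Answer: 1246/725 ≈ 1.7186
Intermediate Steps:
P(t) = 0
(14897 - 39817)/(P(-162) + (29*(-25))*20) = (14897 - 39817)/(0 + (29*(-25))*20) = -24920/(0 - 725*20) = -24920/(0 - 14500) = -24920/(-14500) = -24920*(-1/14500) = 1246/725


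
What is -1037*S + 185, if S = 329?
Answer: -340988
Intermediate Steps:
-1037*S + 185 = -1037*329 + 185 = -341173 + 185 = -340988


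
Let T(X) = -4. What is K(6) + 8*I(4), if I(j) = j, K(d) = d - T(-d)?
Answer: 42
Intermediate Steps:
K(d) = 4 + d (K(d) = d - 1*(-4) = d + 4 = 4 + d)
K(6) + 8*I(4) = (4 + 6) + 8*4 = 10 + 32 = 42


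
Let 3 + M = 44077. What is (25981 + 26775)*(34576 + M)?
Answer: 4149259400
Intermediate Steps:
M = 44074 (M = -3 + 44077 = 44074)
(25981 + 26775)*(34576 + M) = (25981 + 26775)*(34576 + 44074) = 52756*78650 = 4149259400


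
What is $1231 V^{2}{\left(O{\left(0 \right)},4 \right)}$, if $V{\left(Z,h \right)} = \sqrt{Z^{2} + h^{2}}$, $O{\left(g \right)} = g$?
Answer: $19696$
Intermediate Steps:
$1231 V^{2}{\left(O{\left(0 \right)},4 \right)} = 1231 \left(\sqrt{0^{2} + 4^{2}}\right)^{2} = 1231 \left(\sqrt{0 + 16}\right)^{2} = 1231 \left(\sqrt{16}\right)^{2} = 1231 \cdot 4^{2} = 1231 \cdot 16 = 19696$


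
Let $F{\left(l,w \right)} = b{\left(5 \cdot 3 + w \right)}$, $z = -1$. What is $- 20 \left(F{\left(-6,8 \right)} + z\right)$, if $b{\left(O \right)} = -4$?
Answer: $100$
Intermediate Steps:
$F{\left(l,w \right)} = -4$
$- 20 \left(F{\left(-6,8 \right)} + z\right) = - 20 \left(-4 - 1\right) = \left(-20\right) \left(-5\right) = 100$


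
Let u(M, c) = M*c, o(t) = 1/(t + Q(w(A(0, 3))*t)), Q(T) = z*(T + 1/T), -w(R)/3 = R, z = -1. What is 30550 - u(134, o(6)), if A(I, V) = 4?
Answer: 171589702/5617 ≈ 30548.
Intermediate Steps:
w(R) = -3*R
Q(T) = -T - 1/T (Q(T) = -(T + 1/T) = -T - 1/T)
o(t) = 1/(13*t + 1/(12*t)) (o(t) = 1/(t + (-(-3*4)*t - 1/((-3*4)*t))) = 1/(t + (-(-12)*t - 1/((-12*t)))) = 1/(t + (12*t - (-1)/(12*t))) = 1/(t + (12*t + 1/(12*t))) = 1/(13*t + 1/(12*t)))
30550 - u(134, o(6)) = 30550 - 134*12*6/(1 + 156*6**2) = 30550 - 134*12*6/(1 + 156*36) = 30550 - 134*12*6/(1 + 5616) = 30550 - 134*12*6/5617 = 30550 - 134*12*6*(1/5617) = 30550 - 134*72/5617 = 30550 - 1*9648/5617 = 30550 - 9648/5617 = 171589702/5617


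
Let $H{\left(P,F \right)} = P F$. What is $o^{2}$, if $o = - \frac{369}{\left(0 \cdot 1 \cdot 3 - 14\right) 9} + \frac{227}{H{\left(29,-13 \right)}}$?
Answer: $\frac{150773841}{27857284} \approx 5.4124$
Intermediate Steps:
$H{\left(P,F \right)} = F P$
$o = \frac{12279}{5278}$ ($o = - \frac{369}{\left(0 \cdot 1 \cdot 3 - 14\right) 9} + \frac{227}{\left(-13\right) 29} = - \frac{369}{\left(0 \cdot 3 - 14\right) 9} + \frac{227}{-377} = - \frac{369}{\left(0 - 14\right) 9} + 227 \left(- \frac{1}{377}\right) = - \frac{369}{\left(-14\right) 9} - \frac{227}{377} = - \frac{369}{-126} - \frac{227}{377} = \left(-369\right) \left(- \frac{1}{126}\right) - \frac{227}{377} = \frac{41}{14} - \frac{227}{377} = \frac{12279}{5278} \approx 2.3265$)
$o^{2} = \left(\frac{12279}{5278}\right)^{2} = \frac{150773841}{27857284}$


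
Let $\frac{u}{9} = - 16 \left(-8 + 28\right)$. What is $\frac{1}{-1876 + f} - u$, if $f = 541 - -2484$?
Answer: $\frac{3309121}{1149} \approx 2880.0$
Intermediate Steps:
$u = -2880$ ($u = 9 \left(- 16 \left(-8 + 28\right)\right) = 9 \left(\left(-16\right) 20\right) = 9 \left(-320\right) = -2880$)
$f = 3025$ ($f = 541 + 2484 = 3025$)
$\frac{1}{-1876 + f} - u = \frac{1}{-1876 + 3025} - -2880 = \frac{1}{1149} + 2880 = \frac{3309121}{1149}$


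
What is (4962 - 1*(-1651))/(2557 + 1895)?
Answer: 6613/4452 ≈ 1.4854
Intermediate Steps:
(4962 - 1*(-1651))/(2557 + 1895) = (4962 + 1651)/4452 = 6613*(1/4452) = 6613/4452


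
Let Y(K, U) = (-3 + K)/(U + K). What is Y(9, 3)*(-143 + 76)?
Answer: -67/2 ≈ -33.500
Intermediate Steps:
Y(K, U) = (-3 + K)/(K + U)
Y(9, 3)*(-143 + 76) = ((-3 + 9)/(9 + 3))*(-143 + 76) = (6/12)*(-67) = ((1/12)*6)*(-67) = (½)*(-67) = -67/2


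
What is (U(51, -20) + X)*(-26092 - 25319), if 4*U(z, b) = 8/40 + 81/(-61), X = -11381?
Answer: 178462541601/305 ≈ 5.8512e+8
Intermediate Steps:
U(z, b) = -86/305 (U(z, b) = (8/40 + 81/(-61))/4 = (8*(1/40) + 81*(-1/61))/4 = (⅕ - 81/61)/4 = (¼)*(-344/305) = -86/305)
(U(51, -20) + X)*(-26092 - 25319) = (-86/305 - 11381)*(-26092 - 25319) = -3471291/305*(-51411) = 178462541601/305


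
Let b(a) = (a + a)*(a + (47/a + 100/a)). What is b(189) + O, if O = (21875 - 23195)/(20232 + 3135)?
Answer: 558751264/7789 ≈ 71736.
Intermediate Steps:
b(a) = 2*a*(a + 147/a) (b(a) = (2*a)*(a + 147/a) = 2*a*(a + 147/a))
O = -440/7789 (O = -1320/23367 = -1320*1/23367 = -440/7789 ≈ -0.056490)
b(189) + O = (294 + 2*189²) - 440/7789 = (294 + 2*35721) - 440/7789 = (294 + 71442) - 440/7789 = 71736 - 440/7789 = 558751264/7789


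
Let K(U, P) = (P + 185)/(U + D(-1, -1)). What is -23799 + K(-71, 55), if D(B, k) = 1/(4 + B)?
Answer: -1261527/53 ≈ -23802.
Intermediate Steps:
K(U, P) = (185 + P)/(⅓ + U) (K(U, P) = (P + 185)/(U + 1/(4 - 1)) = (185 + P)/(U + 1/3) = (185 + P)/(U + ⅓) = (185 + P)/(⅓ + U))
-23799 + K(-71, 55) = -23799 + 3*(185 + 55)/(1 + 3*(-71)) = -23799 + 3*240/(1 - 213) = -23799 + 3*240/(-212) = -23799 + 3*(-1/212)*240 = -23799 - 180/53 = -1261527/53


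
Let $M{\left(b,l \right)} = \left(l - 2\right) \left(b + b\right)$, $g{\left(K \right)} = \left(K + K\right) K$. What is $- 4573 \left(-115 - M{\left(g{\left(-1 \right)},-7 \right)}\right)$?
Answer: $361267$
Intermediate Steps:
$g{\left(K \right)} = 2 K^{2}$ ($g{\left(K \right)} = 2 K K = 2 K^{2}$)
$M{\left(b,l \right)} = 2 b \left(-2 + l\right)$ ($M{\left(b,l \right)} = \left(-2 + l\right) 2 b = 2 b \left(-2 + l\right)$)
$- 4573 \left(-115 - M{\left(g{\left(-1 \right)},-7 \right)}\right) = - 4573 \left(-115 - 2 \cdot 2 \left(-1\right)^{2} \left(-2 - 7\right)\right) = - 4573 \left(-115 - 2 \cdot 2 \cdot 1 \left(-9\right)\right) = - 4573 \left(-115 - 2 \cdot 2 \left(-9\right)\right) = - 4573 \left(-115 - -36\right) = - 4573 \left(-115 + 36\right) = \left(-4573\right) \left(-79\right) = 361267$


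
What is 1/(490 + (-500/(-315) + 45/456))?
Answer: 9576/4708385 ≈ 0.0020338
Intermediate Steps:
1/(490 + (-500/(-315) + 45/456)) = 1/(490 + (-500*(-1/315) + 45*(1/456))) = 1/(490 + (100/63 + 15/152)) = 1/(490 + 16145/9576) = 1/(4708385/9576) = 9576/4708385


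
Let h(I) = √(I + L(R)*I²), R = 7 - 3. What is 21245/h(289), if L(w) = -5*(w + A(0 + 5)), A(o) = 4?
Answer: -21245*I*√11559/196503 ≈ -11.624*I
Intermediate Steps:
R = 4
L(w) = -20 - 5*w (L(w) = -5*(w + 4) = -5*(4 + w) = -20 - 5*w)
h(I) = √(I - 40*I²) (h(I) = √(I + (-20 - 5*4)*I²) = √(I + (-20 - 20)*I²) = √(I - 40*I²))
21245/h(289) = 21245/(√(289*(1 - 40*289))) = 21245/(√(289*(1 - 11560))) = 21245/(√(289*(-11559))) = 21245/(√(-3340551)) = 21245/((17*I*√11559)) = 21245*(-I*√11559/196503) = -21245*I*√11559/196503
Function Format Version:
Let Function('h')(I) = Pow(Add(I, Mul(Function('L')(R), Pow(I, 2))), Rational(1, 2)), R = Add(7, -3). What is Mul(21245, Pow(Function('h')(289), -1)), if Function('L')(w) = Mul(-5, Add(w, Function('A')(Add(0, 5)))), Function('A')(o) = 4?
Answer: Mul(Rational(-21245, 196503), I, Pow(11559, Rational(1, 2))) ≈ Mul(-11.624, I)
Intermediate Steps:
R = 4
Function('L')(w) = Add(-20, Mul(-5, w)) (Function('L')(w) = Mul(-5, Add(w, 4)) = Mul(-5, Add(4, w)) = Add(-20, Mul(-5, w)))
Function('h')(I) = Pow(Add(I, Mul(-40, Pow(I, 2))), Rational(1, 2)) (Function('h')(I) = Pow(Add(I, Mul(Add(-20, Mul(-5, 4)), Pow(I, 2))), Rational(1, 2)) = Pow(Add(I, Mul(Add(-20, -20), Pow(I, 2))), Rational(1, 2)) = Pow(Add(I, Mul(-40, Pow(I, 2))), Rational(1, 2)))
Mul(21245, Pow(Function('h')(289), -1)) = Mul(21245, Pow(Pow(Mul(289, Add(1, Mul(-40, 289))), Rational(1, 2)), -1)) = Mul(21245, Pow(Pow(Mul(289, Add(1, -11560)), Rational(1, 2)), -1)) = Mul(21245, Pow(Pow(Mul(289, -11559), Rational(1, 2)), -1)) = Mul(21245, Pow(Pow(-3340551, Rational(1, 2)), -1)) = Mul(21245, Pow(Mul(17, I, Pow(11559, Rational(1, 2))), -1)) = Mul(21245, Mul(Rational(-1, 196503), I, Pow(11559, Rational(1, 2)))) = Mul(Rational(-21245, 196503), I, Pow(11559, Rational(1, 2)))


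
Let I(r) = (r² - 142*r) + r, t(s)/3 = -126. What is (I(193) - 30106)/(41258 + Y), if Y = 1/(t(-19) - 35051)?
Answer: -79006670/162414409 ≈ -0.48645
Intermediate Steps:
t(s) = -378 (t(s) = 3*(-126) = -378)
I(r) = r² - 141*r
Y = -1/35429 (Y = 1/(-378 - 35051) = 1/(-35429) = -1/35429 ≈ -2.8225e-5)
(I(193) - 30106)/(41258 + Y) = (193*(-141 + 193) - 30106)/(41258 - 1/35429) = (193*52 - 30106)/(1461729681/35429) = (10036 - 30106)*(35429/1461729681) = -20070*35429/1461729681 = -79006670/162414409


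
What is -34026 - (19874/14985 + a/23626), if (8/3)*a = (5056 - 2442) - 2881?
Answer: -96375069668887/2832284880 ≈ -34027.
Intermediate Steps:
a = -801/8 (a = 3*((5056 - 2442) - 2881)/8 = 3*(2614 - 2881)/8 = (3/8)*(-267) = -801/8 ≈ -100.13)
-34026 - (19874/14985 + a/23626) = -34026 - (19874/14985 - 801/8/23626) = -34026 - (19874*(1/14985) - 801/8*1/23626) = -34026 - (19874/14985 - 801/189008) = -34026 - 1*3744342007/2832284880 = -34026 - 3744342007/2832284880 = -96375069668887/2832284880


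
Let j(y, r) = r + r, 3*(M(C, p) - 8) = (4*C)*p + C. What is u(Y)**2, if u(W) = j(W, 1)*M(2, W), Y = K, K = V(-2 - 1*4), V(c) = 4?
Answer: 13456/9 ≈ 1495.1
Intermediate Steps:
M(C, p) = 8 + C/3 + 4*C*p/3 (M(C, p) = 8 + ((4*C)*p + C)/3 = 8 + (4*C*p + C)/3 = 8 + (C + 4*C*p)/3 = 8 + (C/3 + 4*C*p/3) = 8 + C/3 + 4*C*p/3)
j(y, r) = 2*r
K = 4
Y = 4
u(W) = 52/3 + 16*W/3 (u(W) = (2*1)*(8 + (1/3)*2 + (4/3)*2*W) = 2*(8 + 2/3 + 8*W/3) = 2*(26/3 + 8*W/3) = 52/3 + 16*W/3)
u(Y)**2 = (52/3 + (16/3)*4)**2 = (52/3 + 64/3)**2 = (116/3)**2 = 13456/9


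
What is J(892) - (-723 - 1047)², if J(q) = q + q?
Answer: -3131116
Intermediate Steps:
J(q) = 2*q
J(892) - (-723 - 1047)² = 2*892 - (-723 - 1047)² = 1784 - 1*(-1770)² = 1784 - 1*3132900 = 1784 - 3132900 = -3131116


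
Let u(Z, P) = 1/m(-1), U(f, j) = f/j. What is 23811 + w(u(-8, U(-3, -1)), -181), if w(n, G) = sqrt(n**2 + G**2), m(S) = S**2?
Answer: 23811 + sqrt(32762) ≈ 23992.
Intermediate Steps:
u(Z, P) = 1 (u(Z, P) = 1/((-1)**2) = 1/1 = 1)
w(n, G) = sqrt(G**2 + n**2)
23811 + w(u(-8, U(-3, -1)), -181) = 23811 + sqrt((-181)**2 + 1**2) = 23811 + sqrt(32761 + 1) = 23811 + sqrt(32762)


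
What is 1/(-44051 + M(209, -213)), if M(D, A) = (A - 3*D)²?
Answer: 1/661549 ≈ 1.5116e-6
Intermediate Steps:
1/(-44051 + M(209, -213)) = 1/(-44051 + (-213 - 3*209)²) = 1/(-44051 + (-213 - 627)²) = 1/(-44051 + (-840)²) = 1/(-44051 + 705600) = 1/661549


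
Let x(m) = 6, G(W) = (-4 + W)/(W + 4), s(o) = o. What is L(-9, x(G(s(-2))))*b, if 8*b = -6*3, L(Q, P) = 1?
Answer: -9/4 ≈ -2.2500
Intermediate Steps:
G(W) = (-4 + W)/(4 + W)
b = -9/4 (b = (-6*3)/8 = (-1*18)/8 = (⅛)*(-18) = -9/4 ≈ -2.2500)
L(-9, x(G(s(-2))))*b = 1*(-9/4) = -9/4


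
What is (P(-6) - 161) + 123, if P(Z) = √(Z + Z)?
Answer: -38 + 2*I*√3 ≈ -38.0 + 3.4641*I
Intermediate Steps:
P(Z) = √2*√Z (P(Z) = √(2*Z) = √2*√Z)
(P(-6) - 161) + 123 = (√2*√(-6) - 161) + 123 = (√2*(I*√6) - 161) + 123 = (2*I*√3 - 161) + 123 = (-161 + 2*I*√3) + 123 = -38 + 2*I*√3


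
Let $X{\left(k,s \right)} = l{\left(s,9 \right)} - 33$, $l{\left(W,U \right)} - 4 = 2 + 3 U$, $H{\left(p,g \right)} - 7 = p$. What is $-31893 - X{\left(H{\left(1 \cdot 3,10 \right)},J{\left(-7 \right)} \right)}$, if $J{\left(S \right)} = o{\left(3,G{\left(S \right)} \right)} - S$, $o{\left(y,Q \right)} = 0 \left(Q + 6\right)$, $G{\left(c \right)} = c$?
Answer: $-31893$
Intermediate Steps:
$o{\left(y,Q \right)} = 0$ ($o{\left(y,Q \right)} = 0 \left(6 + Q\right) = 0$)
$H{\left(p,g \right)} = 7 + p$
$l{\left(W,U \right)} = 6 + 3 U$ ($l{\left(W,U \right)} = 4 + \left(2 + 3 U\right) = 6 + 3 U$)
$J{\left(S \right)} = - S$ ($J{\left(S \right)} = 0 - S = - S$)
$X{\left(k,s \right)} = 0$ ($X{\left(k,s \right)} = \left(6 + 3 \cdot 9\right) - 33 = \left(6 + 27\right) - 33 = 33 - 33 = 0$)
$-31893 - X{\left(H{\left(1 \cdot 3,10 \right)},J{\left(-7 \right)} \right)} = -31893 - 0 = -31893 + 0 = -31893$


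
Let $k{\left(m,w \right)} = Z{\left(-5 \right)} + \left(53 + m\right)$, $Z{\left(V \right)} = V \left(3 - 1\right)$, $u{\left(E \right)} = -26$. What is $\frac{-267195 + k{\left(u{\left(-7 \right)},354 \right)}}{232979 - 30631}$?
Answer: $- \frac{133589}{101174} \approx -1.3204$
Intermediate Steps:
$Z{\left(V \right)} = 2 V$ ($Z{\left(V \right)} = V 2 = 2 V$)
$k{\left(m,w \right)} = 43 + m$ ($k{\left(m,w \right)} = 2 \left(-5\right) + \left(53 + m\right) = -10 + \left(53 + m\right) = 43 + m$)
$\frac{-267195 + k{\left(u{\left(-7 \right)},354 \right)}}{232979 - 30631} = \frac{-267195 + \left(43 - 26\right)}{232979 - 30631} = \frac{-267195 + 17}{202348} = \left(-267178\right) \frac{1}{202348} = - \frac{133589}{101174}$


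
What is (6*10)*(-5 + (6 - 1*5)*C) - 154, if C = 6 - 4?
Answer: -334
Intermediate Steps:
C = 2
(6*10)*(-5 + (6 - 1*5)*C) - 154 = (6*10)*(-5 + (6 - 1*5)*2) - 154 = 60*(-5 + (6 - 5)*2) - 154 = 60*(-5 + 1*2) - 154 = 60*(-5 + 2) - 154 = 60*(-3) - 154 = -180 - 154 = -334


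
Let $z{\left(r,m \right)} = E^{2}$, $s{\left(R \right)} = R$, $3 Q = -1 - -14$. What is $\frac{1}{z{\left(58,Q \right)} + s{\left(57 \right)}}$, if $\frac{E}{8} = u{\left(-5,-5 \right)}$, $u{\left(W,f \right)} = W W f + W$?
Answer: $\frac{1}{1081657} \approx 9.2451 \cdot 10^{-7}$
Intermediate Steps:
$Q = \frac{13}{3}$ ($Q = \frac{-1 - -14}{3} = \frac{-1 + 14}{3} = \frac{1}{3} \cdot 13 = \frac{13}{3} \approx 4.3333$)
$u{\left(W,f \right)} = W + f W^{2}$ ($u{\left(W,f \right)} = W^{2} f + W = f W^{2} + W = W + f W^{2}$)
$E = -1040$ ($E = 8 \left(- 5 \left(1 - -25\right)\right) = 8 \left(- 5 \left(1 + 25\right)\right) = 8 \left(\left(-5\right) 26\right) = 8 \left(-130\right) = -1040$)
$z{\left(r,m \right)} = 1081600$ ($z{\left(r,m \right)} = \left(-1040\right)^{2} = 1081600$)
$\frac{1}{z{\left(58,Q \right)} + s{\left(57 \right)}} = \frac{1}{1081600 + 57} = \frac{1}{1081657}$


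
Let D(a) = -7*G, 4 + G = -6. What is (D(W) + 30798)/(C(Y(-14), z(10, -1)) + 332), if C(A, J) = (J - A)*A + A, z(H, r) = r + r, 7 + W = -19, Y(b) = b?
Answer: 15434/75 ≈ 205.79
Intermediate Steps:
G = -10 (G = -4 - 6 = -10)
W = -26 (W = -7 - 19 = -26)
D(a) = 70 (D(a) = -7*(-10) = 70)
z(H, r) = 2*r
C(A, J) = A + A*(J - A) (C(A, J) = A*(J - A) + A = A + A*(J - A))
(D(W) + 30798)/(C(Y(-14), z(10, -1)) + 332) = (70 + 30798)/(-14*(1 + 2*(-1) - 1*(-14)) + 332) = 30868/(-14*(1 - 2 + 14) + 332) = 30868/(-14*13 + 332) = 30868/(-182 + 332) = 30868/150 = 30868*(1/150) = 15434/75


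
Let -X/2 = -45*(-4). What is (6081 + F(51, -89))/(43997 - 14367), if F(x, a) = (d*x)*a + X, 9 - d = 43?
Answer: 160047/29630 ≈ 5.4015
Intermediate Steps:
d = -34 (d = 9 - 1*43 = 9 - 43 = -34)
X = -360 (X = -(-90)*(-4) = -2*180 = -360)
F(x, a) = -360 - 34*a*x (F(x, a) = (-34*x)*a - 360 = -34*a*x - 360 = -360 - 34*a*x)
(6081 + F(51, -89))/(43997 - 14367) = (6081 + (-360 - 34*(-89)*51))/(43997 - 14367) = (6081 + (-360 + 154326))/29630 = (6081 + 153966)*(1/29630) = 160047*(1/29630) = 160047/29630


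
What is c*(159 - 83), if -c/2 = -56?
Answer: 8512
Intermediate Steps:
c = 112 (c = -2*(-56) = 112)
c*(159 - 83) = 112*(159 - 83) = 112*76 = 8512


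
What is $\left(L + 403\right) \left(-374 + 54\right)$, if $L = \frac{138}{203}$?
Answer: $- \frac{26223040}{203} \approx -1.2918 \cdot 10^{5}$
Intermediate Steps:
$L = \frac{138}{203}$ ($L = 138 \cdot \frac{1}{203} = \frac{138}{203} \approx 0.6798$)
$\left(L + 403\right) \left(-374 + 54\right) = \left(\frac{138}{203} + 403\right) \left(-374 + 54\right) = \frac{81947}{203} \left(-320\right) = - \frac{26223040}{203}$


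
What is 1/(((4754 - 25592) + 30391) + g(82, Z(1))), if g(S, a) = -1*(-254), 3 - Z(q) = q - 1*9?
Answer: 1/9807 ≈ 0.00010197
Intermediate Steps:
Z(q) = 12 - q (Z(q) = 3 - (q - 1*9) = 3 - (q - 9) = 3 - (-9 + q) = 3 + (9 - q) = 12 - q)
g(S, a) = 254
1/(((4754 - 25592) + 30391) + g(82, Z(1))) = 1/(((4754 - 25592) + 30391) + 254) = 1/((-20838 + 30391) + 254) = 1/(9553 + 254) = 1/9807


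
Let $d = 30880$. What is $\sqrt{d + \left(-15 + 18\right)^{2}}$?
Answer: $\sqrt{30889} \approx 175.75$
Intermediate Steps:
$\sqrt{d + \left(-15 + 18\right)^{2}} = \sqrt{30880 + \left(-15 + 18\right)^{2}} = \sqrt{30880 + 3^{2}} = \sqrt{30880 + 9} = \sqrt{30889}$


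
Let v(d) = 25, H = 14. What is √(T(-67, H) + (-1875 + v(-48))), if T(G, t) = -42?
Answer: 2*I*√473 ≈ 43.497*I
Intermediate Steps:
√(T(-67, H) + (-1875 + v(-48))) = √(-42 + (-1875 + 25)) = √(-42 - 1850) = √(-1892) = 2*I*√473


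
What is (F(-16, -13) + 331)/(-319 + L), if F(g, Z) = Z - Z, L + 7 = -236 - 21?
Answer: -331/583 ≈ -0.56775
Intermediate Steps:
L = -264 (L = -7 + (-236 - 21) = -7 - 257 = -264)
F(g, Z) = 0
(F(-16, -13) + 331)/(-319 + L) = (0 + 331)/(-319 - 264) = 331/(-583) = 331*(-1/583) = -331/583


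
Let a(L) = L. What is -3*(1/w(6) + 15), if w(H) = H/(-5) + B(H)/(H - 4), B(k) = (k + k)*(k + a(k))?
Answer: -5315/118 ≈ -45.042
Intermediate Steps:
B(k) = 4*k² (B(k) = (k + k)*(k + k) = (2*k)*(2*k) = 4*k²)
w(H) = -H/5 + 4*H²/(-4 + H) (w(H) = H/(-5) + (4*H²)/(H - 4) = H*(-⅕) + (4*H²)/(-4 + H) = -H/5 + 4*H²/(-4 + H))
-3*(1/w(6) + 15) = -3*(1/((⅕)*6*(4 + 19*6)/(-4 + 6)) + 15) = -3*(1/((⅕)*6*(4 + 114)/2) + 15) = -3*(1/((⅕)*6*(½)*118) + 15) = -3*(1/(354/5) + 15) = -3*(5/354 + 15) = -3*5315/354 = -5315/118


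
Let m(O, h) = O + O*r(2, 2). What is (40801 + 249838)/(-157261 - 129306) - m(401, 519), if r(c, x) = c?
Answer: -677860/563 ≈ -1204.0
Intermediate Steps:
m(O, h) = 3*O (m(O, h) = O + O*2 = O + 2*O = 3*O)
(40801 + 249838)/(-157261 - 129306) - m(401, 519) = (40801 + 249838)/(-157261 - 129306) - 3*401 = 290639/(-286567) - 1*1203 = 290639*(-1/286567) - 1203 = -571/563 - 1203 = -677860/563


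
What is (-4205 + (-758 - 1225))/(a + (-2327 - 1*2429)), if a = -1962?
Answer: 3094/3359 ≈ 0.92111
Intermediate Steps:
(-4205 + (-758 - 1225))/(a + (-2327 - 1*2429)) = (-4205 + (-758 - 1225))/(-1962 + (-2327 - 1*2429)) = (-4205 - 1983)/(-1962 + (-2327 - 2429)) = -6188/(-1962 - 4756) = -6188/(-6718) = -6188*(-1/6718) = 3094/3359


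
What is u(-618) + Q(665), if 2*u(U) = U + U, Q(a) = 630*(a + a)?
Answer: 837282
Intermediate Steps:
Q(a) = 1260*a (Q(a) = 630*(2*a) = 1260*a)
u(U) = U (u(U) = (U + U)/2 = (2*U)/2 = U)
u(-618) + Q(665) = -618 + 1260*665 = -618 + 837900 = 837282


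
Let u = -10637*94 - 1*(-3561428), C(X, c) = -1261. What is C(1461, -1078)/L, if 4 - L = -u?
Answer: -1261/2561554 ≈ -0.00049228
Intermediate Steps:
u = 2561550 (u = -999878 + 3561428 = 2561550)
L = 2561554 (L = 4 - (-1)*2561550 = 4 - 1*(-2561550) = 4 + 2561550 = 2561554)
C(1461, -1078)/L = -1261/2561554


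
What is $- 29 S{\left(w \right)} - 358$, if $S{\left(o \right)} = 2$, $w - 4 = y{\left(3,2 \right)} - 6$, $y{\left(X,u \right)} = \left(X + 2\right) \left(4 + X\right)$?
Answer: $-416$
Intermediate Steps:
$y{\left(X,u \right)} = \left(2 + X\right) \left(4 + X\right)$
$w = 33$ ($w = 4 + \left(\left(8 + 3^{2} + 6 \cdot 3\right) - 6\right) = 4 + \left(\left(8 + 9 + 18\right) - 6\right) = 4 + \left(35 - 6\right) = 4 + 29 = 33$)
$- 29 S{\left(w \right)} - 358 = \left(-29\right) 2 - 358 = -58 - 358 = -416$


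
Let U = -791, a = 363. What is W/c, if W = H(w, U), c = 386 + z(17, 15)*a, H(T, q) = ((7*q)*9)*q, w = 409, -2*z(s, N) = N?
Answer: -78835806/4673 ≈ -16871.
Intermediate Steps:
z(s, N) = -N/2
H(T, q) = 63*q² (H(T, q) = (63*q)*q = 63*q²)
c = -4673/2 (c = 386 - ½*15*363 = 386 - 15/2*363 = 386 - 5445/2 = -4673/2 ≈ -2336.5)
W = 39417903 (W = 63*(-791)² = 63*625681 = 39417903)
W/c = 39417903/(-4673/2) = 39417903*(-2/4673) = -78835806/4673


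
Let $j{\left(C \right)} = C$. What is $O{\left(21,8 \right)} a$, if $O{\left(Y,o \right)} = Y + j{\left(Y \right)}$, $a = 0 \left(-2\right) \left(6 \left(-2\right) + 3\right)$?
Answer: $0$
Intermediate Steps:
$a = 0$ ($a = 0 \left(-12 + 3\right) = 0 \left(-9\right) = 0$)
$O{\left(Y,o \right)} = 2 Y$ ($O{\left(Y,o \right)} = Y + Y = 2 Y$)
$O{\left(21,8 \right)} a = 2 \cdot 21 \cdot 0 = 42 \cdot 0 = 0$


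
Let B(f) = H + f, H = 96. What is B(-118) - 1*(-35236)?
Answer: 35214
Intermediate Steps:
B(f) = 96 + f
B(-118) - 1*(-35236) = (96 - 118) - 1*(-35236) = -22 + 35236 = 35214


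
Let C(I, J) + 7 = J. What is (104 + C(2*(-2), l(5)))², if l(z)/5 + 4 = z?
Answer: 10404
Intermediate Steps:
l(z) = -20 + 5*z
C(I, J) = -7 + J
(104 + C(2*(-2), l(5)))² = (104 + (-7 + (-20 + 5*5)))² = (104 + (-7 + (-20 + 25)))² = (104 + (-7 + 5))² = (104 - 2)² = 102² = 10404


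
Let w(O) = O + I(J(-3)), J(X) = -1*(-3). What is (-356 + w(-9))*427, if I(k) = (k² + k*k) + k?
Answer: -146888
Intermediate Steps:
J(X) = 3
I(k) = k + 2*k² (I(k) = (k² + k²) + k = 2*k² + k = k + 2*k²)
w(O) = 21 + O (w(O) = O + 3*(1 + 2*3) = O + 3*(1 + 6) = O + 3*7 = O + 21 = 21 + O)
(-356 + w(-9))*427 = (-356 + (21 - 9))*427 = (-356 + 12)*427 = -344*427 = -146888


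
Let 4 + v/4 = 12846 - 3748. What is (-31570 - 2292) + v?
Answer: 2514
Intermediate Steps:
v = 36376 (v = -16 + 4*(12846 - 3748) = -16 + 4*9098 = -16 + 36392 = 36376)
(-31570 - 2292) + v = (-31570 - 2292) + 36376 = -33862 + 36376 = 2514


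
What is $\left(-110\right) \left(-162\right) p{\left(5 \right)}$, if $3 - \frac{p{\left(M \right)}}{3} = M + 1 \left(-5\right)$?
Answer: $160380$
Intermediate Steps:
$p{\left(M \right)} = 24 - 3 M$ ($p{\left(M \right)} = 9 - 3 \left(M + 1 \left(-5\right)\right) = 9 - 3 \left(M - 5\right) = 9 - 3 \left(-5 + M\right) = 9 - \left(-15 + 3 M\right) = 24 - 3 M$)
$\left(-110\right) \left(-162\right) p{\left(5 \right)} = \left(-110\right) \left(-162\right) \left(24 - 15\right) = 17820 \left(24 - 15\right) = 17820 \cdot 9 = 160380$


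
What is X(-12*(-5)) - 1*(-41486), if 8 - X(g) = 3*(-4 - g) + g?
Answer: 41626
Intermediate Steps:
X(g) = 20 + 2*g (X(g) = 8 - (3*(-4 - g) + g) = 8 - ((-12 - 3*g) + g) = 8 - (-12 - 2*g) = 8 + (12 + 2*g) = 20 + 2*g)
X(-12*(-5)) - 1*(-41486) = (20 + 2*(-12*(-5))) - 1*(-41486) = (20 + 2*60) + 41486 = (20 + 120) + 41486 = 140 + 41486 = 41626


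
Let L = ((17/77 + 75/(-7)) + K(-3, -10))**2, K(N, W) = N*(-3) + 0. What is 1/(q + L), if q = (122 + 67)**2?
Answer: 5929/211803034 ≈ 2.7993e-5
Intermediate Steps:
q = 35721 (q = 189**2 = 35721)
K(N, W) = -3*N (K(N, W) = -3*N + 0 = -3*N)
L = 13225/5929 (L = ((17/77 + 75/(-7)) - 3*(-3))**2 = ((17*(1/77) + 75*(-1/7)) + 9)**2 = ((17/77 - 75/7) + 9)**2 = (-808/77 + 9)**2 = (-115/77)**2 = 13225/5929 ≈ 2.2306)
1/(q + L) = 1/(35721 + 13225/5929) = 1/(211803034/5929) = 5929/211803034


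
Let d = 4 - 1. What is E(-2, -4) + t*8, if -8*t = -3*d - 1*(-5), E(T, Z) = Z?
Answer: 0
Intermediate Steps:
d = 3
t = 1/2 (t = -(-3*3 - 1*(-5))/8 = -(-9 + 5)/8 = -1/8*(-4) = 1/2 ≈ 0.50000)
E(-2, -4) + t*8 = -4 + (1/2)*8 = -4 + 4 = 0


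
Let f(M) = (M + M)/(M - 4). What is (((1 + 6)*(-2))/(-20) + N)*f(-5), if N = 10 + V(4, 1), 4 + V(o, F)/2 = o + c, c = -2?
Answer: 67/9 ≈ 7.4444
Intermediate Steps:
V(o, F) = -12 + 2*o (V(o, F) = -8 + 2*(o - 2) = -8 + 2*(-2 + o) = -8 + (-4 + 2*o) = -12 + 2*o)
f(M) = 2*M/(-4 + M) (f(M) = (2*M)/(-4 + M) = 2*M/(-4 + M))
N = 6 (N = 10 + (-12 + 2*4) = 10 + (-12 + 8) = 10 - 4 = 6)
(((1 + 6)*(-2))/(-20) + N)*f(-5) = (((1 + 6)*(-2))/(-20) + 6)*(2*(-5)/(-4 - 5)) = ((7*(-2))*(-1/20) + 6)*(2*(-5)/(-9)) = (-14*(-1/20) + 6)*(2*(-5)*(-⅑)) = (7/10 + 6)*(10/9) = (67/10)*(10/9) = 67/9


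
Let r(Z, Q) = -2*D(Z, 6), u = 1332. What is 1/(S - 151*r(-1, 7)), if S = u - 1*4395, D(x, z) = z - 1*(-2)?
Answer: -1/647 ≈ -0.0015456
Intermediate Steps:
D(x, z) = 2 + z (D(x, z) = z + 2 = 2 + z)
r(Z, Q) = -16 (r(Z, Q) = -2*(2 + 6) = -2*8 = -16)
S = -3063 (S = 1332 - 1*4395 = 1332 - 4395 = -3063)
1/(S - 151*r(-1, 7)) = 1/(-3063 - 151*(-16)) = 1/(-3063 + 2416) = 1/(-647) = -1/647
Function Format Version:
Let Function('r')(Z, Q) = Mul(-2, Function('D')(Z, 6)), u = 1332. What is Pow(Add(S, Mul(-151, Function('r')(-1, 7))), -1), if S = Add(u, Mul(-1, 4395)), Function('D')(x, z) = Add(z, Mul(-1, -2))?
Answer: Rational(-1, 647) ≈ -0.0015456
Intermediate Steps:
Function('D')(x, z) = Add(2, z) (Function('D')(x, z) = Add(z, 2) = Add(2, z))
Function('r')(Z, Q) = -16 (Function('r')(Z, Q) = Mul(-2, Add(2, 6)) = Mul(-2, 8) = -16)
S = -3063 (S = Add(1332, Mul(-1, 4395)) = Add(1332, -4395) = -3063)
Pow(Add(S, Mul(-151, Function('r')(-1, 7))), -1) = Pow(Add(-3063, Mul(-151, -16)), -1) = Pow(Add(-3063, 2416), -1) = Pow(-647, -1) = Rational(-1, 647)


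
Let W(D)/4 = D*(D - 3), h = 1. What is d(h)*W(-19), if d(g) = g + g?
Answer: 3344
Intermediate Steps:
W(D) = 4*D*(-3 + D) (W(D) = 4*(D*(D - 3)) = 4*(D*(-3 + D)) = 4*D*(-3 + D))
d(g) = 2*g
d(h)*W(-19) = (2*1)*(4*(-19)*(-3 - 19)) = 2*(4*(-19)*(-22)) = 2*1672 = 3344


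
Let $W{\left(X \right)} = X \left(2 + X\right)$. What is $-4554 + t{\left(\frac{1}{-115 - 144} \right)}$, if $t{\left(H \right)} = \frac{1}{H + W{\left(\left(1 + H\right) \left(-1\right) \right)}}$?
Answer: $- \frac{306728887}{67339} \approx -4555.0$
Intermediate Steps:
$t{\left(H \right)} = \frac{1}{H + \left(1 - H\right) \left(-1 - H\right)}$ ($t{\left(H \right)} = \frac{1}{H + \left(1 + H\right) \left(-1\right) \left(2 + \left(1 + H\right) \left(-1\right)\right)} = \frac{1}{H + \left(-1 - H\right) \left(2 - \left(1 + H\right)\right)} = \frac{1}{H + \left(-1 - H\right) \left(1 - H\right)} = \frac{1}{H + \left(1 - H\right) \left(-1 - H\right)}$)
$-4554 + t{\left(\frac{1}{-115 - 144} \right)} = -4554 + \frac{1}{-1 + \frac{1}{-115 - 144} + \left(\frac{1}{-115 - 144}\right)^{2}} = -4554 + \frac{1}{-1 + \frac{1}{-259} + \left(\frac{1}{-259}\right)^{2}} = -4554 + \frac{1}{-1 - \frac{1}{259} + \left(- \frac{1}{259}\right)^{2}} = -4554 + \frac{1}{-1 - \frac{1}{259} + \frac{1}{67081}} = -4554 + \frac{1}{- \frac{67339}{67081}} = -4554 - \frac{67081}{67339} = - \frac{306728887}{67339}$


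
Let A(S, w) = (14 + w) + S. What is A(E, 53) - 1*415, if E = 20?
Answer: -328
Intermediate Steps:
A(S, w) = 14 + S + w
A(E, 53) - 1*415 = (14 + 20 + 53) - 1*415 = 87 - 415 = -328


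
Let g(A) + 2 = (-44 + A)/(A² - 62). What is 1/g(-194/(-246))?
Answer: -928589/1203433 ≈ -0.77162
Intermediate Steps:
g(A) = -2 + (-44 + A)/(-62 + A²) (g(A) = -2 + (-44 + A)/(A² - 62) = -2 + (-44 + A)/(-62 + A²))
1/g(-194/(-246)) = 1/((80 - 194/(-246) - 2*(-194/(-246))²)/(-62 + (-194/(-246))²)) = 1/((80 - 194*(-1/246) - 2*(-194*(-1/246))²)/(-62 + (-194*(-1/246))²)) = 1/((80 + 97/123 - 2*(97/123)²)/(-62 + (97/123)²)) = 1/((80 + 97/123 - 2*9409/15129)/(-62 + 9409/15129)) = 1/((80 + 97/123 - 18818/15129)/(-928589/15129)) = 1/(-15129/928589*1203433/15129) = 1/(-1203433/928589) = -928589/1203433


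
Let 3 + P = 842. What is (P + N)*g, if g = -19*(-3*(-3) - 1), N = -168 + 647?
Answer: -200336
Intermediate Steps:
P = 839 (P = -3 + 842 = 839)
N = 479
g = -152 (g = -19*(9 - 1) = -19*8 = -152)
(P + N)*g = (839 + 479)*(-152) = 1318*(-152) = -200336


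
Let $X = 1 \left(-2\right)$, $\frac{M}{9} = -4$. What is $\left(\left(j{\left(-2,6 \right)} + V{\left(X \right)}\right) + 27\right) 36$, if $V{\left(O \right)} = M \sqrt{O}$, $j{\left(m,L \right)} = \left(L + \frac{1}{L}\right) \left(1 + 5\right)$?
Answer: $2304 - 1296 i \sqrt{2} \approx 2304.0 - 1832.8 i$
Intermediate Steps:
$M = -36$ ($M = 9 \left(-4\right) = -36$)
$j{\left(m,L \right)} = 6 L + \frac{6}{L}$ ($j{\left(m,L \right)} = \left(L + \frac{1}{L}\right) 6 = 6 L + \frac{6}{L}$)
$X = -2$
$V{\left(O \right)} = - 36 \sqrt{O}$
$\left(\left(j{\left(-2,6 \right)} + V{\left(X \right)}\right) + 27\right) 36 = \left(\left(\left(6 \cdot 6 + \frac{6}{6}\right) - 36 \sqrt{-2}\right) + 27\right) 36 = \left(\left(\left(36 + 6 \cdot \frac{1}{6}\right) - 36 i \sqrt{2}\right) + 27\right) 36 = \left(\left(\left(36 + 1\right) - 36 i \sqrt{2}\right) + 27\right) 36 = \left(\left(37 - 36 i \sqrt{2}\right) + 27\right) 36 = \left(64 - 36 i \sqrt{2}\right) 36 = 2304 - 1296 i \sqrt{2}$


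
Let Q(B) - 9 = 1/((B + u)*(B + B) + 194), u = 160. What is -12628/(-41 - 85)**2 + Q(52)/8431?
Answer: -28153018903/35441715078 ≈ -0.79435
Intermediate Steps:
Q(B) = 9 + 1/(194 + 2*B*(160 + B)) (Q(B) = 9 + 1/((B + 160)*(B + B) + 194) = 9 + 1/((160 + B)*(2*B) + 194) = 9 + 1/(2*B*(160 + B) + 194) = 9 + 1/(194 + 2*B*(160 + B)))
-12628/(-41 - 85)**2 + Q(52)/8431 = -12628/(-41 - 85)**2 + ((1747 + 18*52**2 + 2880*52)/(2*(97 + 52**2 + 160*52)))/8431 = -12628/((-126)**2) + ((1747 + 18*2704 + 149760)/(2*(97 + 2704 + 8320)))*(1/8431) = -12628/15876 + ((1/2)*(1747 + 48672 + 149760)/11121)*(1/8431) = -12628*1/15876 + ((1/2)*(1/11121)*200179)*(1/8431) = -451/567 + (200179/22242)*(1/8431) = -451/567 + 200179/187522302 = -28153018903/35441715078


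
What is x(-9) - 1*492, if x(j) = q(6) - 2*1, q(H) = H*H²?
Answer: -278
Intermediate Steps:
q(H) = H³
x(j) = 214 (x(j) = 6³ - 2*1 = 216 - 2 = 214)
x(-9) - 1*492 = 214 - 1*492 = 214 - 492 = -278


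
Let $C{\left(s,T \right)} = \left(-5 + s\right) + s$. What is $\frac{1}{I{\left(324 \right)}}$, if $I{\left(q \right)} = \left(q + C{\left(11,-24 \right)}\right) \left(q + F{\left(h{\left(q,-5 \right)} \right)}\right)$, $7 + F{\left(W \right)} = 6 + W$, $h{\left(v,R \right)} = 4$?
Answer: $\frac{1}{111507} \approx 8.968 \cdot 10^{-6}$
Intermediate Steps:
$C{\left(s,T \right)} = -5 + 2 s$
$F{\left(W \right)} = -1 + W$ ($F{\left(W \right)} = -7 + \left(6 + W\right) = -1 + W$)
$I{\left(q \right)} = \left(3 + q\right) \left(17 + q\right)$ ($I{\left(q \right)} = \left(q + \left(-5 + 2 \cdot 11\right)\right) \left(q + \left(-1 + 4\right)\right) = \left(q + \left(-5 + 22\right)\right) \left(q + 3\right) = \left(q + 17\right) \left(3 + q\right) = \left(17 + q\right) \left(3 + q\right) = \left(3 + q\right) \left(17 + q\right)$)
$\frac{1}{I{\left(324 \right)}} = \frac{1}{51 + 324^{2} + 20 \cdot 324} = \frac{1}{51 + 104976 + 6480} = \frac{1}{111507}$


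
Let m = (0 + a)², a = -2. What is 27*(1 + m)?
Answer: 135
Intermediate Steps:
m = 4 (m = (0 - 2)² = (-2)² = 4)
27*(1 + m) = 27*(1 + 4) = 27*5 = 135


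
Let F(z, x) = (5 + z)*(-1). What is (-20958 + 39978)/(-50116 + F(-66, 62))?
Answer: -1268/3337 ≈ -0.37998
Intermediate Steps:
F(z, x) = -5 - z
(-20958 + 39978)/(-50116 + F(-66, 62)) = (-20958 + 39978)/(-50116 + (-5 - 1*(-66))) = 19020/(-50116 + (-5 + 66)) = 19020/(-50116 + 61) = 19020/(-50055) = 19020*(-1/50055) = -1268/3337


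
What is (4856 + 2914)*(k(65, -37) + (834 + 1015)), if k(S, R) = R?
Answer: 14079240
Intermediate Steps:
(4856 + 2914)*(k(65, -37) + (834 + 1015)) = (4856 + 2914)*(-37 + (834 + 1015)) = 7770*(-37 + 1849) = 7770*1812 = 14079240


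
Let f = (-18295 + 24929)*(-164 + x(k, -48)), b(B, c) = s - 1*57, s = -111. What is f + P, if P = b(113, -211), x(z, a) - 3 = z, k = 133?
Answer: -185920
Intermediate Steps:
x(z, a) = 3 + z
b(B, c) = -168 (b(B, c) = -111 - 1*57 = -111 - 57 = -168)
P = -168
f = -185752 (f = (-18295 + 24929)*(-164 + (3 + 133)) = 6634*(-164 + 136) = 6634*(-28) = -185752)
f + P = -185752 - 168 = -185920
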